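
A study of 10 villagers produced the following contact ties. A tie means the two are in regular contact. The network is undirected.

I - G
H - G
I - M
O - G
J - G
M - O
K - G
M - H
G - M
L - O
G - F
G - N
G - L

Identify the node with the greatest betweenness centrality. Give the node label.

G

Unnormalized betweenness of each node: F:0, G:30, H:0, I:0, J:0, K:0, L:0, M:3/2, N:0, O:1/2.
G has the largest value, 30, making it the main broker — the node through which the most shortest paths run.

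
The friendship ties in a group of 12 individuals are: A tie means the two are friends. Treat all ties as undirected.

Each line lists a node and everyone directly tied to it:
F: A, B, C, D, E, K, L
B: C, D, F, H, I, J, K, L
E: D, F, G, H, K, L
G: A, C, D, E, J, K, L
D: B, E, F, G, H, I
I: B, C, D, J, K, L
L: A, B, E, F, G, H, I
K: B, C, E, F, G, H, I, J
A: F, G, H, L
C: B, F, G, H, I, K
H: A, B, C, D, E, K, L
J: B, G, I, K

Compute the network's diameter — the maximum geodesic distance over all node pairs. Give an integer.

2

Eccentricity of each node (its greatest distance to any other): A:2, B:2, C:2, D:2, E:2, F:2, G:2, H:2, I:2, J:2, K:2, L:2.
The maximum eccentricity is 2, realized for instance by the pair C–L via C – F – L. So the diameter is 2.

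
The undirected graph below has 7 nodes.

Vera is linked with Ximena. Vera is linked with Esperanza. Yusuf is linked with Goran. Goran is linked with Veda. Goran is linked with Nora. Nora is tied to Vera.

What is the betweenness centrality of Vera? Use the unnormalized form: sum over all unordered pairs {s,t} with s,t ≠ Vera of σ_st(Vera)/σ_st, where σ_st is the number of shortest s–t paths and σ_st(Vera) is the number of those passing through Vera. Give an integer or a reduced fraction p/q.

Pairs whose geodesics pass through Vera — Yusuf–Ximena: 1; Yusuf–Esperanza: 1; Ximena–Nora: 1; Ximena–Esperanza: 1; Ximena–Goran: 1; Ximena–Veda: 1; Nora–Esperanza: 1; Esperanza–Goran: 1; Esperanza–Veda: 1.
All other pairs contribute 0.
Summing the contributions gives betweenness(Vera) = 9.

9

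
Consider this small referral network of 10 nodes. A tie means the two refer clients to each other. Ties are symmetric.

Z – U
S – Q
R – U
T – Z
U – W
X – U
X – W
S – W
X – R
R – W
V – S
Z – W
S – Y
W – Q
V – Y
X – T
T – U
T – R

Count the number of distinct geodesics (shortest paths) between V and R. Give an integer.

1

The shortest distance is 3, and the only length-3 path is V–S–W–R. So there is exactly 1 shortest path.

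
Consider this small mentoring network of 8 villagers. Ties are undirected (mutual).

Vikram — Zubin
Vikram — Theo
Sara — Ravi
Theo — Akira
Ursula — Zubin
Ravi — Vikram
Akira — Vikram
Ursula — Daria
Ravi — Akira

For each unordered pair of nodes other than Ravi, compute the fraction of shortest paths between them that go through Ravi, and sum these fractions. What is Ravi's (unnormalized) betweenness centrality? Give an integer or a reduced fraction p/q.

Pairs whose geodesics pass through Ravi — Akira–Sara: 1; Sara–Ursula: 1; Sara–Zubin: 1; Sara–Vikram: 1; Sara–Theo: 2/2; Sara–Daria: 1.
All other pairs contribute 0.
Summing the contributions gives betweenness(Ravi) = 6.

6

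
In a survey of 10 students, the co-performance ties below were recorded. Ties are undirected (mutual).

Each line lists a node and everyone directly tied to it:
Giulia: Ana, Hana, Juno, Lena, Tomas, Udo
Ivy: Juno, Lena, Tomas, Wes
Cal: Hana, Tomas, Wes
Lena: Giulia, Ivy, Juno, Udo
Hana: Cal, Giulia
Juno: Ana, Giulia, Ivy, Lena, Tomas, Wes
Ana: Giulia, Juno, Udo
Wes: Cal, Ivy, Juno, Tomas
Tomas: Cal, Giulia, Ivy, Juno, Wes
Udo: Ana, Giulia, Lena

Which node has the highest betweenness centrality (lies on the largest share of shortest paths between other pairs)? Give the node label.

Giulia

Unnormalized betweenness of each node: Ana:8/15, Cal:19/10, Giulia:59/6, Hana:17/12, Ivy:41/30, Juno:92/15, Lena:34/15, Tomas:133/30, Udo:1/3, Wes:107/60.
Giulia has the largest value, 59/6, making it the main broker — the node through which the most shortest paths run.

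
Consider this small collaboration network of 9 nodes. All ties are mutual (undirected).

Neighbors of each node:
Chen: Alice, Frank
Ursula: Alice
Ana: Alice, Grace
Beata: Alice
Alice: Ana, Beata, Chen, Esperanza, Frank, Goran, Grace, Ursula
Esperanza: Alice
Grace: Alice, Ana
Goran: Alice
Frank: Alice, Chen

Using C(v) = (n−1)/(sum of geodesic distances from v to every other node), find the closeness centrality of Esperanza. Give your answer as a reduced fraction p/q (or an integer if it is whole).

8/15

Distances from Esperanza: Alice:1, Ana:2, Beata:2, Chen:2, Frank:2, Goran:2, Grace:2, Ursula:2. Sum = 15.
n = 9, so closeness = 8/15.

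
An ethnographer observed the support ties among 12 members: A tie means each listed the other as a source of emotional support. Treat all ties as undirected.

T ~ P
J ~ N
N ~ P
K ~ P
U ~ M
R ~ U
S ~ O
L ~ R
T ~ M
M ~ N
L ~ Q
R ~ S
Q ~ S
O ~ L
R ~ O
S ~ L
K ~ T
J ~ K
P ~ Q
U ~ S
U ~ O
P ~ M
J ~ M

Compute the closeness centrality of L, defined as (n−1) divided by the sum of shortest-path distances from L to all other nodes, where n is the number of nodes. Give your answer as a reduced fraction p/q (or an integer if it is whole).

11/24

Distances from L: J:4, K:3, M:3, N:3, O:1, P:2, Q:1, R:1, S:1, T:3, U:2. Sum = 24.
n = 12, so closeness = 11/24.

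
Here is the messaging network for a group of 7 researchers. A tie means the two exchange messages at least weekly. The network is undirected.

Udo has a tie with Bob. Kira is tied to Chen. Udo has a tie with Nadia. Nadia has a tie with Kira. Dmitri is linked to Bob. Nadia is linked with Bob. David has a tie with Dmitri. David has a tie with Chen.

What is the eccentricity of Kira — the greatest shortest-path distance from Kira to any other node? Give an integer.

Distances from Kira: Bob:2, Chen:1, David:2, Dmitri:3, Nadia:1, Udo:2.
The largest is 3 (to Dmitri), so the eccentricity of Kira is 3.

3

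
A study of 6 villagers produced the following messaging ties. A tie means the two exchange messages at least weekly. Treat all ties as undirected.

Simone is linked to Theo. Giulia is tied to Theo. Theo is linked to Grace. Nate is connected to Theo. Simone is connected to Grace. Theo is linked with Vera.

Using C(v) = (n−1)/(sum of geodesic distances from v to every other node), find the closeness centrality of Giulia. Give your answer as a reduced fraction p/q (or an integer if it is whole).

Distances from Giulia: Grace:2, Nate:2, Simone:2, Theo:1, Vera:2. Sum = 9.
n = 6, so closeness = 5/9.

5/9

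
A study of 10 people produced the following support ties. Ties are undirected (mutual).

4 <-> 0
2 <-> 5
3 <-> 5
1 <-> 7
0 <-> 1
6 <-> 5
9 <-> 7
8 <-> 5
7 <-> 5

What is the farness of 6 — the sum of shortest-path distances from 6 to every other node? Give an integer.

24

Distances from 6: 0:4, 1:3, 2:2, 3:2, 4:5, 5:1, 7:2, 8:2, 9:3.
Sum = 4 + 3 + 2 + 2 + 5 + 1 + 2 + 2 + 3 = 24.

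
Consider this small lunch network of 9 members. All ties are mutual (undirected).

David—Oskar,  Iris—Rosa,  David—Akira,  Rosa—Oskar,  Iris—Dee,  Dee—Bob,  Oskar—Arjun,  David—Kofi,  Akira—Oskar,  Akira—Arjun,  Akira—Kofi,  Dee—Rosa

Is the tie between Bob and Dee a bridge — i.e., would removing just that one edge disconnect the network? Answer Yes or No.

Yes

Without the Bob–Dee edge there is no alternate route between Bob and Dee, so the network disconnects. It is a bridge.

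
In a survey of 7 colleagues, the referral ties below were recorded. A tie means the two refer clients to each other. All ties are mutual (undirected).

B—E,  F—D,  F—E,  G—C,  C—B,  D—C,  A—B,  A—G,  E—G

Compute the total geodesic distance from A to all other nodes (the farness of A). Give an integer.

Distances from A: B:1, C:2, D:3, E:2, F:3, G:1.
Sum = 1 + 2 + 3 + 2 + 3 + 1 = 12.

12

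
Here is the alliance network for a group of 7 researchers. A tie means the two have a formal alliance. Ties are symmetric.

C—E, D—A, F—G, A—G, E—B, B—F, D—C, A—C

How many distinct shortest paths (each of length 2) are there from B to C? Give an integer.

1

The shortest distance is 2, and the only length-2 path is B–E–C. So there is exactly 1 shortest path.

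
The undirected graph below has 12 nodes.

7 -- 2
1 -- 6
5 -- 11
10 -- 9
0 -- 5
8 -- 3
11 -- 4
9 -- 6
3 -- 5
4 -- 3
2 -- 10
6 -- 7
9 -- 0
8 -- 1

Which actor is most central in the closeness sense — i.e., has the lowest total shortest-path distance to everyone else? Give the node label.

Farness (sum of distances to all others) for each node — 0:25, 1:27, 2:36, 3:28, 4:36, 5:26, 6:25, 7:32, 8:28, 9:24, 10:31, 11:34.
The smallest farness is 24, for 9, so 9 has the highest closeness.

9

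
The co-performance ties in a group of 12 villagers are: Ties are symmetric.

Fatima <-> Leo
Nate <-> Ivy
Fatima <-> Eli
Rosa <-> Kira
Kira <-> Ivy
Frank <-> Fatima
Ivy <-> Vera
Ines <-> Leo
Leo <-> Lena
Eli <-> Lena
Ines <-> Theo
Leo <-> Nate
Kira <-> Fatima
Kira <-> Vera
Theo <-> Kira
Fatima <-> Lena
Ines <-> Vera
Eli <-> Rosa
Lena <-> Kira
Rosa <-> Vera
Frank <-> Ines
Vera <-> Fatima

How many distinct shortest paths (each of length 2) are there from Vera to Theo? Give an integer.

2

The shortest distance is 2. The length-2 paths are: Vera–Ines–Theo; Vera–Kira–Theo.
That gives 2 distinct shortest paths.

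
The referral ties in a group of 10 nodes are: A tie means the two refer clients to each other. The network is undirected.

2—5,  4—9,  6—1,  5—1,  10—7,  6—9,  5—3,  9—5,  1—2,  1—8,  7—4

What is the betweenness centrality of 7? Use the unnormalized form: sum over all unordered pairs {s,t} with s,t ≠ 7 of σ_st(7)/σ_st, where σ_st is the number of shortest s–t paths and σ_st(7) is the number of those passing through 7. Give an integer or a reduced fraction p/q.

Pairs whose geodesics pass through 7 — 2–10: 1; 10–5: 1; 10–1: 2/2; 10–4: 1; 10–8: 2/2; 10–3: 1; 10–9: 1; 10–6: 1.
All other pairs contribute 0.
Summing the contributions gives betweenness(7) = 8.

8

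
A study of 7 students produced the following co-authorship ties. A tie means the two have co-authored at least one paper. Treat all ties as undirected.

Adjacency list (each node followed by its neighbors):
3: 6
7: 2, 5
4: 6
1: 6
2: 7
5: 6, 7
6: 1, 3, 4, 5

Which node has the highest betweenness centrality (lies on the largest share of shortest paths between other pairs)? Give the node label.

6

Unnormalized betweenness of each node: 1:0, 2:0, 3:0, 4:0, 5:8, 6:12, 7:5.
6 has the largest value, 12, making it the main broker — the node through which the most shortest paths run.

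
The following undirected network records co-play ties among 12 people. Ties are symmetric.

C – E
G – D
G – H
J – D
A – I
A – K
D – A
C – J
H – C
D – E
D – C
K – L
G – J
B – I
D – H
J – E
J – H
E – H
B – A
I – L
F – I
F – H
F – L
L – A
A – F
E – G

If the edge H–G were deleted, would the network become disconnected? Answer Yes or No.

No

Even without that edge, H still reaches G via H – D – G, so the network stays connected. Not a bridge.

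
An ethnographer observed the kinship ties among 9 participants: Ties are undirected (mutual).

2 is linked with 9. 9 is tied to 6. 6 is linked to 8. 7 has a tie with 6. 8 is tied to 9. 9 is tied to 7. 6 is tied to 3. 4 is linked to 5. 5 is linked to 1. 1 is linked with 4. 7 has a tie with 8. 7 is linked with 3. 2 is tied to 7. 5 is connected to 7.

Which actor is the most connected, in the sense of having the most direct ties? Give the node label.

Degrees — 1:2, 2:2, 3:2, 4:2, 5:3, 6:4, 7:6, 8:3, 9:4.
The maximum is 6, attained only by 7.

7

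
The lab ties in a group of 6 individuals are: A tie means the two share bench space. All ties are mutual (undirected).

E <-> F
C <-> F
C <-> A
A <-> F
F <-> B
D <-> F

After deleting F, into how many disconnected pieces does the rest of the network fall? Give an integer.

Without F, the remaining ties split the others into: {A, C}; {D}; {B}; {E}.
That's 4 separate components.

4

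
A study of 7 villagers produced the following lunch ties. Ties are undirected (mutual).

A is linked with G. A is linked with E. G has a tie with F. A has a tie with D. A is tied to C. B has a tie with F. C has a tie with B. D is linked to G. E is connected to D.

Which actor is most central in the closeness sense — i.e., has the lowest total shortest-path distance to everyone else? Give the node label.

A

Farness (sum of distances to all others) for each node — A:8, B:12, C:10, D:10, E:12, F:11, G:9.
The smallest farness is 8, for A, so A has the highest closeness.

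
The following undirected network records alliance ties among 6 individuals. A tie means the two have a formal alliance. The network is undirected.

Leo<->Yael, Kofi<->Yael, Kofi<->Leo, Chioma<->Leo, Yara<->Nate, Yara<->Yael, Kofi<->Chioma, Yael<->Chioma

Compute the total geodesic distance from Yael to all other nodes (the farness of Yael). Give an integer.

Distances from Yael: Chioma:1, Kofi:1, Leo:1, Nate:2, Yara:1.
Sum = 1 + 1 + 1 + 2 + 1 = 6.

6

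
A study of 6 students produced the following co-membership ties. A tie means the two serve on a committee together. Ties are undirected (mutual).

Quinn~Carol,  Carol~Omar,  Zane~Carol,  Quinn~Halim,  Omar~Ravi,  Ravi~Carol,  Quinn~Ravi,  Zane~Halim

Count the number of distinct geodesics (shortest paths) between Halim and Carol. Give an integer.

The shortest distance is 2. The length-2 paths are: Halim–Zane–Carol; Halim–Quinn–Carol.
That gives 2 distinct shortest paths.

2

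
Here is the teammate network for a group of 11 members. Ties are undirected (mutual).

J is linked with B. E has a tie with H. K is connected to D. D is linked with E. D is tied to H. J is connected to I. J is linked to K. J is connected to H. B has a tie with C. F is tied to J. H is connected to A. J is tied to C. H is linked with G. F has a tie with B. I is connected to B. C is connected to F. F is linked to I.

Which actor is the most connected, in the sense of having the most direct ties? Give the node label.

J

Degrees — A:1, B:4, C:3, D:3, E:2, F:4, G:1, H:5, I:3, J:6, K:2.
The maximum is 6, attained only by J.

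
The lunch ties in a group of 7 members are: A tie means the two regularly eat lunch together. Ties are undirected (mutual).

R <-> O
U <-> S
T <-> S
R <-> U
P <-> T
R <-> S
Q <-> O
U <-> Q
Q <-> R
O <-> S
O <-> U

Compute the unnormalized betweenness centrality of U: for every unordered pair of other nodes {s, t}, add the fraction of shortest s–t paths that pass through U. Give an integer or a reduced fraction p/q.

1

Pairs whose geodesics pass through U — Q–S: 1/3; Q–P: 1/3; Q–T: 1/3.
All other pairs contribute 0.
Summing the contributions gives betweenness(U) = 1.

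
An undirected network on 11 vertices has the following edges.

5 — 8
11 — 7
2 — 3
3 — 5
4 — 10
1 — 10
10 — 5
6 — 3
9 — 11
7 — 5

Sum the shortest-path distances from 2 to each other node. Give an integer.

Distances from 2: 1:4, 3:1, 4:4, 5:2, 6:2, 7:3, 8:3, 9:5, 10:3, 11:4.
Sum = 4 + 1 + 4 + 2 + 2 + 3 + 3 + 5 + 3 + 4 = 31.

31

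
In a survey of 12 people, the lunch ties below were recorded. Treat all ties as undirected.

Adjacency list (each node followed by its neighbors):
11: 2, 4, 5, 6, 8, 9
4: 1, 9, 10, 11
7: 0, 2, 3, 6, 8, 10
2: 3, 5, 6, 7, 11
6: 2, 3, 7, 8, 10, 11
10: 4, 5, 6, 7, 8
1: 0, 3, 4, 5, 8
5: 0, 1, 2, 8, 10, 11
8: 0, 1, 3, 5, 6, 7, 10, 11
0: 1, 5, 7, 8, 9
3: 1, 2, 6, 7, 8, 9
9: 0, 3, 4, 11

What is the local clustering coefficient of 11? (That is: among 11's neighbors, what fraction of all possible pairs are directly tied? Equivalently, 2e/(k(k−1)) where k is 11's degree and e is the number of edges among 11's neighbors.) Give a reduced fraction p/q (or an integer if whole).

11's neighbors: 2, 4, 5, 6, 8, and 9 (k = 6).
Possible neighbor pairs: C(6,2) = 15. Edges among them: 2–5, 2–6, 4–9, 5–8, 6–8 → e = 5.
Clustering(11) = 5/15 = 1/3.

1/3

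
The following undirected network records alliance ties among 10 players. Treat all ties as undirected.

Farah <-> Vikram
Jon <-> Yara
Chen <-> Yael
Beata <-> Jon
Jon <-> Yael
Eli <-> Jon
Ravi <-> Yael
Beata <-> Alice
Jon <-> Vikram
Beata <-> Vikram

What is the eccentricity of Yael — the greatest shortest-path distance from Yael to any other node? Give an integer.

Distances from Yael: Alice:3, Beata:2, Chen:1, Eli:2, Farah:3, Jon:1, Ravi:1, Vikram:2, Yara:2.
The largest is 3 (to Farah and Alice), so the eccentricity of Yael is 3.

3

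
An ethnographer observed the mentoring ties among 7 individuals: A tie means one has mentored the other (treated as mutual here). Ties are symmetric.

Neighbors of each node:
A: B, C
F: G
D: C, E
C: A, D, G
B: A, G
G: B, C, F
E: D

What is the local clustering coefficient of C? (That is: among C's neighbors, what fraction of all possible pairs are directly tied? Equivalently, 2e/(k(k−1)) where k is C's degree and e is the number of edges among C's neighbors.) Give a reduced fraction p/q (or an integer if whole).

C's neighbors: A, D, and G (k = 3).
Possible neighbor pairs: C(3,2) = 3. Edges among them: none → e = 0.
Clustering(C) = 0/3 = 0.

0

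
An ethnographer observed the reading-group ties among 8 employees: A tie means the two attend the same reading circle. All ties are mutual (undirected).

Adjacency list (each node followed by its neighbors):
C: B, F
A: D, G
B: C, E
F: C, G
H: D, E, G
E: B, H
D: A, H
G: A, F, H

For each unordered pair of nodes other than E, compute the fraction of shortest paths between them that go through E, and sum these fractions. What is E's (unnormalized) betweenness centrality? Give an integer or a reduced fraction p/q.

Pairs whose geodesics pass through E — B–G: 1/2; B–A: 2/3; B–D: 1; B–H: 1; C–D: 1/3; C–H: 1/2.
All other pairs contribute 0.
Summing the contributions gives betweenness(E) = 4.

4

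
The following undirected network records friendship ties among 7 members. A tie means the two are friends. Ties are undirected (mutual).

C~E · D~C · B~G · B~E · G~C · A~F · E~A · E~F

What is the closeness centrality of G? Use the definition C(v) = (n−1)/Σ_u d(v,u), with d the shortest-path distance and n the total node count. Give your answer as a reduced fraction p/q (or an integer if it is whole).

1/2

Distances from G: A:3, B:1, C:1, D:2, E:2, F:3. Sum = 12.
n = 7, so closeness = 6/12 = 1/2.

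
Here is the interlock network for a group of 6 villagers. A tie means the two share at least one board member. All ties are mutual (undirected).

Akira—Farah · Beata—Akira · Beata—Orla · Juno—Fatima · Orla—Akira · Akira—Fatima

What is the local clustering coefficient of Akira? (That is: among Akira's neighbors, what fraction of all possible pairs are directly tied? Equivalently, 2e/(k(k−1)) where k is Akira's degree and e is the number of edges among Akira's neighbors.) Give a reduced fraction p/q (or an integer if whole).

1/6

Akira's neighbors: Beata, Farah, Fatima, and Orla (k = 4).
Possible neighbor pairs: C(4,2) = 6. Edges among them: Beata–Orla → e = 1.
Clustering(Akira) = 1/6.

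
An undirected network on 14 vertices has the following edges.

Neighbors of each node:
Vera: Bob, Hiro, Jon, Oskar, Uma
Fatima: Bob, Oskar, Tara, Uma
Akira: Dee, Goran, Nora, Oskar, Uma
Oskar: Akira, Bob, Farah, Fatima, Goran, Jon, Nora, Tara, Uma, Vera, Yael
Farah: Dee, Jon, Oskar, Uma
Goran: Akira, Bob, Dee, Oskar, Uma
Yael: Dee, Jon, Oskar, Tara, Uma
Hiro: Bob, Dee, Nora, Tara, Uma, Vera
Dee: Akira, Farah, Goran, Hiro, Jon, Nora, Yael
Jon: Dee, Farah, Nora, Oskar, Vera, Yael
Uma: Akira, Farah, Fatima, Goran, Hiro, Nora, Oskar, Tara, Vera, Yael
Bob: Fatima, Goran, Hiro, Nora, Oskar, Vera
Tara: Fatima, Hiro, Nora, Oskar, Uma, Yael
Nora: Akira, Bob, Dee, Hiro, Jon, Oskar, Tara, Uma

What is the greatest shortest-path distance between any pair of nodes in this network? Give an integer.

3

Eccentricity of each node (its greatest distance to any other): Akira:2, Bob:2, Dee:3, Farah:2, Fatima:3, Goran:2, Hiro:2, Jon:2, Nora:2, Oskar:2, Tara:2, Uma:2, Vera:2, Yael:2.
The maximum eccentricity is 3, realized for instance by the pair Fatima–Dee via Fatima – Oskar – Akira – Dee. So the diameter is 3.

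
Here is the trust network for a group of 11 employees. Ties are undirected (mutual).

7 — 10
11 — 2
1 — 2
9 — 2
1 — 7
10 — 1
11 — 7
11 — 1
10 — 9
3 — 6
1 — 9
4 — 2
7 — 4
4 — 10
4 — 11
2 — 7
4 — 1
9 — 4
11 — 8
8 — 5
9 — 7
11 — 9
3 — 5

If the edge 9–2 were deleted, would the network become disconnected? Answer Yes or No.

Even without that edge, 9 still reaches 2 via 9 – 4 – 2, so the network stays connected. Not a bridge.

No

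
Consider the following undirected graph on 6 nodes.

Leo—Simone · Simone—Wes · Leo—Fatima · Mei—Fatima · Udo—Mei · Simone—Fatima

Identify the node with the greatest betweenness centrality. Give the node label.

Unnormalized betweenness of each node: Fatima:6, Leo:0, Mei:4, Simone:4, Udo:0, Wes:0.
Fatima has the largest value, 6, making it the main broker — the node through which the most shortest paths run.

Fatima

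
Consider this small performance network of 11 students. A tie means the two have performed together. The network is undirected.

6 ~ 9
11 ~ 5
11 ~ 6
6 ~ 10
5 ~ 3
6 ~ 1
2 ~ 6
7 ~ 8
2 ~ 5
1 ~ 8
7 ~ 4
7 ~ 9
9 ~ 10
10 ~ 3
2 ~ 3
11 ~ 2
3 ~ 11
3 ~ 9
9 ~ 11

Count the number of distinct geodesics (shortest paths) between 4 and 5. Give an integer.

2

The shortest distance is 4. The length-4 paths are: 4–7–9–11–5; 4–7–9–3–5.
That gives 2 distinct shortest paths.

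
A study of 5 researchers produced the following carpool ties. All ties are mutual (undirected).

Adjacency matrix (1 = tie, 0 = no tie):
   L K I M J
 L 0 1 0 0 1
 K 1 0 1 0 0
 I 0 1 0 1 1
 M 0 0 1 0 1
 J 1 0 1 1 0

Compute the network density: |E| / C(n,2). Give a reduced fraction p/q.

3/5

There are 6 edges and 5 nodes, so the maximum possible is C(5,2) = 10.
Density = 6/10 = 3/5.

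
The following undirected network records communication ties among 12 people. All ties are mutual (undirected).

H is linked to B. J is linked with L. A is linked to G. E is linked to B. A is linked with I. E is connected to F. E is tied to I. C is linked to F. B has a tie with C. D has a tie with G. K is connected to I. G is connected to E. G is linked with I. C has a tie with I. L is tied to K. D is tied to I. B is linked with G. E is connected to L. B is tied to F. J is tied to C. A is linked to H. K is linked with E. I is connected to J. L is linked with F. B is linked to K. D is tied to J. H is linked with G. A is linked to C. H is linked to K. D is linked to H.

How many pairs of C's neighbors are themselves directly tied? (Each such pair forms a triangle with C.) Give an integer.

C's neighbors: A, B, F, I, and J.
Neighbor pairs that are themselves tied: C–A–I; C–B–F; C–I–J. Each forms one triangle with C, for 3 in total.

3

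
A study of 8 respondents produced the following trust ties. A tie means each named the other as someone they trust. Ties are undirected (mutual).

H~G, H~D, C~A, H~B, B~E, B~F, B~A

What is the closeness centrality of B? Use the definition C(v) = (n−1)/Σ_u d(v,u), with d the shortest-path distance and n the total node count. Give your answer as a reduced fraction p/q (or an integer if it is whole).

7/10

Distances from B: A:1, C:2, D:2, E:1, F:1, G:2, H:1. Sum = 10.
n = 8, so closeness = 7/10.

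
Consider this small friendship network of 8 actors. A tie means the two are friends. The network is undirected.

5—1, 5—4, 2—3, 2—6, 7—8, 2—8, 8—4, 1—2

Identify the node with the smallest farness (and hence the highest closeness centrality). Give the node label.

Farness (sum of distances to all others) for each node — 1:13, 2:10, 3:16, 4:14, 5:15, 6:16, 7:17, 8:11.
The smallest farness is 10, for 2, so 2 has the highest closeness.

2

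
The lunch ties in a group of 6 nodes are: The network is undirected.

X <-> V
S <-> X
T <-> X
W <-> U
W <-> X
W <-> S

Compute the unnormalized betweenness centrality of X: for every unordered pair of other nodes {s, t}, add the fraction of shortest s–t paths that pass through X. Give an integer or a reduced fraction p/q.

7

Pairs whose geodesics pass through X — T–V: 1; T–U: 1; T–W: 1; T–S: 1; V–U: 1; V–W: 1; V–S: 1.
All other pairs contribute 0.
Summing the contributions gives betweenness(X) = 7.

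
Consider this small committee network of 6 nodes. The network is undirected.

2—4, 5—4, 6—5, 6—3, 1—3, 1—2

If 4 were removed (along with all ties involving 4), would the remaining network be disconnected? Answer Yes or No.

No

Even without 4, every remaining node can still reach every other (the residual graph is connected), so 4 is not a cut vertex.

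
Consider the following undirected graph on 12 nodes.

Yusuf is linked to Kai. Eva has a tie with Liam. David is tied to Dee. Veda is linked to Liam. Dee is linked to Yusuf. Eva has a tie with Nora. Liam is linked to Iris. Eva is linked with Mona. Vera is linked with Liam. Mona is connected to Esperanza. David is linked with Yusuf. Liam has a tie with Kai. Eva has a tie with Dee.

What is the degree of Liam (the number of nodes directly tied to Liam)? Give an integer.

5

Liam is directly tied to Eva, Iris, Kai, Veda, and Vera. That is 5 neighbors, so the degree of Liam is 5.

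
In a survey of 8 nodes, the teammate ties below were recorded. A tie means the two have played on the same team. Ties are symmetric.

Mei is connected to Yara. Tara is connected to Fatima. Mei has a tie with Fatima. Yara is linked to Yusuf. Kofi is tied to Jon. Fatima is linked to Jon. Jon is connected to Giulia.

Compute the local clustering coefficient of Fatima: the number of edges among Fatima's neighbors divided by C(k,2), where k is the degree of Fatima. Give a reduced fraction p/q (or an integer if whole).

Fatima's neighbors: Jon, Mei, and Tara (k = 3).
Possible neighbor pairs: C(3,2) = 3. Edges among them: none → e = 0.
Clustering(Fatima) = 0/3 = 0.

0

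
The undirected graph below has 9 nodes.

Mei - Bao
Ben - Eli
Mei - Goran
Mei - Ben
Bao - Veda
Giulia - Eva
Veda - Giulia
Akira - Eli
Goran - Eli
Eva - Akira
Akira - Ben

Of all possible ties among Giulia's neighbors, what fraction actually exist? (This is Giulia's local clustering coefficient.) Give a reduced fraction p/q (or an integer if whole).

0

Giulia's neighbors: Eva and Veda (k = 2).
Possible neighbor pairs: C(2,2) = 1. Edges among them: none → e = 0.
Clustering(Giulia) = 0/1.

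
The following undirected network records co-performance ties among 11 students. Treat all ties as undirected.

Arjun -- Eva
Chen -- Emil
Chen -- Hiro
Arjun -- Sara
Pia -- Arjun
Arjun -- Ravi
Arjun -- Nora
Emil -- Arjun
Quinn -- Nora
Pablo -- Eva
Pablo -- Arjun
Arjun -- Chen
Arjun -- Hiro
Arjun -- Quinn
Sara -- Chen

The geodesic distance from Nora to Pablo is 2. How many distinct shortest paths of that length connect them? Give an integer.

1

The shortest distance is 2, and the only length-2 path is Nora–Arjun–Pablo. So there is exactly 1 shortest path.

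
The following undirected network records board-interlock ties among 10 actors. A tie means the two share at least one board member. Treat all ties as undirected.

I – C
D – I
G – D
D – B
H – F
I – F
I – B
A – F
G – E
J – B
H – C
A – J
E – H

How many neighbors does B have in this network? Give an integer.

B is directly tied to D, I, and J. That is 3 neighbors, so the degree of B is 3.

3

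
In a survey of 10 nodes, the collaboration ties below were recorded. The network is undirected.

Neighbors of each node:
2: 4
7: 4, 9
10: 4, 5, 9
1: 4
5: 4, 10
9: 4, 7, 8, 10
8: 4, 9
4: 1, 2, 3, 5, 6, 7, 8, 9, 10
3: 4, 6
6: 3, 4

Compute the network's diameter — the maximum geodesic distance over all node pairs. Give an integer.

2

Eccentricity of each node (its greatest distance to any other): 1:2, 2:2, 3:2, 4:1, 5:2, 6:2, 7:2, 8:2, 9:2, 10:2.
The maximum eccentricity is 2, realized for instance by the pair 10–2 via 10 – 4 – 2. So the diameter is 2.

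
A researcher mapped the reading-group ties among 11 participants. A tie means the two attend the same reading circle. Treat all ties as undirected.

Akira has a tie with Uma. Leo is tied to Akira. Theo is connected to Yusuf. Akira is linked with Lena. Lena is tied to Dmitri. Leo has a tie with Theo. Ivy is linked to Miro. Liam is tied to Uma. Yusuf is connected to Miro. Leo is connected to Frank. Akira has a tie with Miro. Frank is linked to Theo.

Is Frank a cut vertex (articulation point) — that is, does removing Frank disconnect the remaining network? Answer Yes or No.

Even without Frank, every remaining node can still reach every other (the residual graph is connected), so Frank is not a cut vertex.

No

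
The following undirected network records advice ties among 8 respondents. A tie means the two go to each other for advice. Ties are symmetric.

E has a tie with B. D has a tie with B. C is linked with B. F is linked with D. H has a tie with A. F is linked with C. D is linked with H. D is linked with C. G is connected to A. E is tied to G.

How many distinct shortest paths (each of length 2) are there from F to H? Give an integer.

The shortest distance is 2, and the only length-2 path is F–D–H. So there is exactly 1 shortest path.

1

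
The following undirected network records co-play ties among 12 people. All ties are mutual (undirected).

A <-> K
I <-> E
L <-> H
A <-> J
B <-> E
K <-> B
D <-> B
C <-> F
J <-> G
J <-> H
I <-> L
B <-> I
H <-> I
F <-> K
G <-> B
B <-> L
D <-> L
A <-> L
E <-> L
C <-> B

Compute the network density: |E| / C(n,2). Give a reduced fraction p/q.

There are 20 edges and 12 nodes, so the maximum possible is C(12,2) = 66.
Density = 20/66 = 10/33.

10/33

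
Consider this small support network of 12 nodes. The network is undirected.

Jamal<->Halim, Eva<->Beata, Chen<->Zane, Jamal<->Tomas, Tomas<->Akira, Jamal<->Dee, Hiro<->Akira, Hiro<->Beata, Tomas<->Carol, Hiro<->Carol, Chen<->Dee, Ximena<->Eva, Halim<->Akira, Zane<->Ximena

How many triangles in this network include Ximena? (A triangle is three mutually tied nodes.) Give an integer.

Ximena's neighbors are Eva and Zane, but none of them are tied to each other, so no triangle contains Ximena.

0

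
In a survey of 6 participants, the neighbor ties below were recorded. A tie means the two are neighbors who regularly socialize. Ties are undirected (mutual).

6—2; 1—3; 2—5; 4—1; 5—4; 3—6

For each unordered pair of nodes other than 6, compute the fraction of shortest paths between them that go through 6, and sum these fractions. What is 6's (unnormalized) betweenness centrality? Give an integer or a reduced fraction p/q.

2

Pairs whose geodesics pass through 6 — 3–2: 1; 3–5: 1/2; 2–1: 1/2.
All other pairs contribute 0.
Summing the contributions gives betweenness(6) = 2.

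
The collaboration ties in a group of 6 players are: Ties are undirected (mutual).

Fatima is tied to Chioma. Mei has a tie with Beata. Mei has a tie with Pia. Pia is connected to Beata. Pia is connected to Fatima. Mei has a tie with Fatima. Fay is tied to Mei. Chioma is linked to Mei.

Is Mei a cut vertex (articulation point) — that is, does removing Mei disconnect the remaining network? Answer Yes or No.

Yes

Removing Mei leaves {Beata, Chioma, Fatima, and Pia} with no path to {Fay}, so the network splits into 2 components. Mei is a cut vertex.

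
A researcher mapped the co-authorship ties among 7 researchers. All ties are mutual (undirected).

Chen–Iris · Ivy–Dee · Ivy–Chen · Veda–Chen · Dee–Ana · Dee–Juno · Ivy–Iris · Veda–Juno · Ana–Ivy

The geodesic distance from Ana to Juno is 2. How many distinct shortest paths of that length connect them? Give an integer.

1

The shortest distance is 2, and the only length-2 path is Ana–Dee–Juno. So there is exactly 1 shortest path.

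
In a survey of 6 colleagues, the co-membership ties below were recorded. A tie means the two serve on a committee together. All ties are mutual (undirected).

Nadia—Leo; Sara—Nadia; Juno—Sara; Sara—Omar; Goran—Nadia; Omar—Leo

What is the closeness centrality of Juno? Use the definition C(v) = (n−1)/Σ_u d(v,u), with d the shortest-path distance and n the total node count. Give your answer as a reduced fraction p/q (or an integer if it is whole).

Distances from Juno: Goran:3, Leo:3, Nadia:2, Omar:2, Sara:1. Sum = 11.
n = 6, so closeness = 5/11.

5/11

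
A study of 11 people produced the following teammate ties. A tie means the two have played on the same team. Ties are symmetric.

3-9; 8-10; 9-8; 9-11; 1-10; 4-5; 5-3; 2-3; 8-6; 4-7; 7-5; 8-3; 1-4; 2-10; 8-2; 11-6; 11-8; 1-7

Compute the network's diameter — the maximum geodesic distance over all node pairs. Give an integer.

Eccentricity of each node (its greatest distance to any other): 1:3, 2:3, 3:3, 4:4, 5:3, 6:4, 7:4, 8:3, 9:3, 10:3, 11:4.
The maximum eccentricity is 4, realized for instance by the pair 11–7 via 11 – 8 – 10 – 1 – 7. So the diameter is 4.

4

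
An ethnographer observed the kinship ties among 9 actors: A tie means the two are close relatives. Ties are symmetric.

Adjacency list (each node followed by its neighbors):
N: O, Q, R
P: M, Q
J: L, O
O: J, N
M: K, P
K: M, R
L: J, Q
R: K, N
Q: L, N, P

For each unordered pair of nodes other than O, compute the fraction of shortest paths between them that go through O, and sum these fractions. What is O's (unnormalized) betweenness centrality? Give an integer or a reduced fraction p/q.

3

Pairs whose geodesics pass through O — K–J: 1; R–J: 1; N–J: 1.
All other pairs contribute 0.
Summing the contributions gives betweenness(O) = 3.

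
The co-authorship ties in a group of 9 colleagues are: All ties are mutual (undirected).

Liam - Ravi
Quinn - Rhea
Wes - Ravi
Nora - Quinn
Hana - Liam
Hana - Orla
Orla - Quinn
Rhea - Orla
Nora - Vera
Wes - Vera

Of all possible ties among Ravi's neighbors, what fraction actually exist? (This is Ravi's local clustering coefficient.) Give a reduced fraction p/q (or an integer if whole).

0

Ravi's neighbors: Liam and Wes (k = 2).
Possible neighbor pairs: C(2,2) = 1. Edges among them: none → e = 0.
Clustering(Ravi) = 0/1.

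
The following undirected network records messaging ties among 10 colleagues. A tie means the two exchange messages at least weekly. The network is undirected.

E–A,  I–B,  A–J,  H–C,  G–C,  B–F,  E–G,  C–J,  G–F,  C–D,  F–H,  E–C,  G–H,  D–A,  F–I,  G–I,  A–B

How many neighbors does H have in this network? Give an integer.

H is directly tied to C, F, and G. That is 3 neighbors, so the degree of H is 3.

3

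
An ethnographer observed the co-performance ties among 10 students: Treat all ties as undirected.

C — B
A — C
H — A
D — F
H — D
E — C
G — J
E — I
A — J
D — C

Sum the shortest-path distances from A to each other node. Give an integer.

17

Distances from A: B:2, C:1, D:2, E:2, F:3, G:2, H:1, I:3, J:1.
Sum = 2 + 1 + 2 + 2 + 3 + 2 + 1 + 3 + 1 = 17.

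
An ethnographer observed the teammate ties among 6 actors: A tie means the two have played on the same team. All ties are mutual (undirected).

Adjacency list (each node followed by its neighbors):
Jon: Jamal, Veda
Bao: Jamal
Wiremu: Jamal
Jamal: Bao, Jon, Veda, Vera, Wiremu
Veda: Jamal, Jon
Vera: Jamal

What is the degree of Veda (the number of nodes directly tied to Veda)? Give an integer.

2

Veda is directly tied to Jamal and Jon. That is 2 neighbors, so the degree of Veda is 2.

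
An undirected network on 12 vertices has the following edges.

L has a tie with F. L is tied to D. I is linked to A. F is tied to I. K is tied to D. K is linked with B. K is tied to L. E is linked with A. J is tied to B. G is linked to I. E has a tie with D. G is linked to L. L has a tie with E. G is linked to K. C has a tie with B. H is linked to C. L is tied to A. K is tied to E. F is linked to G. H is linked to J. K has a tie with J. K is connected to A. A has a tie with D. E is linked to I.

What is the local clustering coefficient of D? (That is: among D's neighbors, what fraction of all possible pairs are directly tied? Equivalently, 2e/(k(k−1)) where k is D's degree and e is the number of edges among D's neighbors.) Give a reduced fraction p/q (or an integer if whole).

1

D's neighbors: A, E, K, and L (k = 4).
Possible neighbor pairs: C(4,2) = 6. Edges among them: A–E, A–K, A–L, E–K, E–L, K–L → e = 6.
Clustering(D) = 6/6 = 1.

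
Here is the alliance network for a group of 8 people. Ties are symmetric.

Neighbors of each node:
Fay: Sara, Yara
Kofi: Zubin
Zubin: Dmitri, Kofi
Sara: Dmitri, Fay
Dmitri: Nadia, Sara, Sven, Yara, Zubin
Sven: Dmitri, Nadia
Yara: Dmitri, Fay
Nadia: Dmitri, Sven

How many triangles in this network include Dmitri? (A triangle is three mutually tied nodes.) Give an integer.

1

Dmitri's neighbors: Nadia, Sara, Sven, Yara, and Zubin.
Neighbor pairs that are themselves tied: Dmitri–Nadia–Sven. Each forms one triangle with Dmitri, for 1 in total.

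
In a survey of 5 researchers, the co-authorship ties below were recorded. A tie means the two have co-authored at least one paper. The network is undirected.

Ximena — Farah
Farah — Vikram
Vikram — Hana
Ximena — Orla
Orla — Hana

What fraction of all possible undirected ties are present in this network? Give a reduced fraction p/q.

There are 5 edges and 5 nodes, so the maximum possible is C(5,2) = 10.
Density = 5/10 = 1/2.

1/2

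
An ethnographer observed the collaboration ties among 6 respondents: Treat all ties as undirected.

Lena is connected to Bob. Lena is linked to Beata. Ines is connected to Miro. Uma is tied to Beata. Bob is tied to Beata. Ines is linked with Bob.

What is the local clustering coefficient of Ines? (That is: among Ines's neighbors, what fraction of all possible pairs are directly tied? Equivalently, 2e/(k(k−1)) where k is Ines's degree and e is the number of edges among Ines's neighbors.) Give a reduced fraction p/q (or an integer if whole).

Ines's neighbors: Bob and Miro (k = 2).
Possible neighbor pairs: C(2,2) = 1. Edges among them: none → e = 0.
Clustering(Ines) = 0/1.

0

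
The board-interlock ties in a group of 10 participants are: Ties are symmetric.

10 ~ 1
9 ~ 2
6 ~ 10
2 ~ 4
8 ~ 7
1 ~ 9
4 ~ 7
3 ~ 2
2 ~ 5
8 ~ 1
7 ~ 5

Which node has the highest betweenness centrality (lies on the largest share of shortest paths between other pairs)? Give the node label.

Unnormalized betweenness of each node: 1:16, 2:85/6, 3:0, 4:2, 5:2, 6:0, 7:41/6, 8:19/3, 9:29/3, 10:8.
1 has the largest value, 16, making it the main broker — the node through which the most shortest paths run.

1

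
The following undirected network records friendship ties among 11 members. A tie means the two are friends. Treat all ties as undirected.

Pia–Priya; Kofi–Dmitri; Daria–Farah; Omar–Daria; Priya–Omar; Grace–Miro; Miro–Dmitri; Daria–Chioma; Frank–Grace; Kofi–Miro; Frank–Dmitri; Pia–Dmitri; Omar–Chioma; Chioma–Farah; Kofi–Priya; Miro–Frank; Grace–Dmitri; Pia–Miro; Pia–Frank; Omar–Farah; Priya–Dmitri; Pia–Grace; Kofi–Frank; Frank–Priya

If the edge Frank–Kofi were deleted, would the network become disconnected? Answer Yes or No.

Even without that edge, Frank still reaches Kofi via Frank – Priya – Kofi, so the network stays connected. Not a bridge.

No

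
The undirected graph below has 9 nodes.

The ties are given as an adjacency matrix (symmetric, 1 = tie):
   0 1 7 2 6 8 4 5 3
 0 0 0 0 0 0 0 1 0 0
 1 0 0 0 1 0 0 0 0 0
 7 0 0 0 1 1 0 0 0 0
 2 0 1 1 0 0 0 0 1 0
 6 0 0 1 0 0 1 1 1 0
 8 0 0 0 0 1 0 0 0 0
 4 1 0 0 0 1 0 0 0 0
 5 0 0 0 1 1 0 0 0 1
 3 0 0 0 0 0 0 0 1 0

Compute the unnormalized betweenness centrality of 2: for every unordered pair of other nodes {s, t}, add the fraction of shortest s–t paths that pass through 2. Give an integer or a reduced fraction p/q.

8

Pairs whose geodesics pass through 2 — 0–1: 2/2; 1–7: 1; 1–6: 2/2; 1–8: 2/2; 1–4: 2/2; 1–5: 1; 1–3: 1; 7–5: 1/2; 7–3: 1/2.
All other pairs contribute 0.
Summing the contributions gives betweenness(2) = 8.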